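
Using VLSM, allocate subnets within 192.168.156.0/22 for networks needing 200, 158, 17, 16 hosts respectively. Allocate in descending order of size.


200 hosts -> /24 (254 usable): 192.168.156.0/24
158 hosts -> /24 (254 usable): 192.168.157.0/24
17 hosts -> /27 (30 usable): 192.168.158.0/27
16 hosts -> /27 (30 usable): 192.168.158.32/27
Allocation: 192.168.156.0/24 (200 hosts, 254 usable); 192.168.157.0/24 (158 hosts, 254 usable); 192.168.158.0/27 (17 hosts, 30 usable); 192.168.158.32/27 (16 hosts, 30 usable)


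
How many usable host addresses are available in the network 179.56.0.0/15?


Host bits = 32 - 15 = 17
Total addresses = 2^17 = 131072
Usable = total - 2 (network and broadcast)
Usable hosts: 131070


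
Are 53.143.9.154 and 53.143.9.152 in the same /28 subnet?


Mask: 255.255.255.240
53.143.9.154 AND mask = 53.143.9.144
53.143.9.152 AND mask = 53.143.9.144
Yes, same subnet (53.143.9.144)


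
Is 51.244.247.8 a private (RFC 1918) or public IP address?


RFC 1918 private ranges:
  10.0.0.0/8 (10.0.0.0 - 10.255.255.255)
  172.16.0.0/12 (172.16.0.0 - 172.31.255.255)
  192.168.0.0/16 (192.168.0.0 - 192.168.255.255)
Public (not in any RFC 1918 range)


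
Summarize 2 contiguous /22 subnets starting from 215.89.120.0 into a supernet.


Original prefix: /22
Number of subnets: 2 = 2^1
New prefix = 22 - 1 = 21
Supernet: 215.89.120.0/21


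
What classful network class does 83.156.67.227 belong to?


First octet: 83
Binary: 01010011
0xxxxxxx -> Class A (1-126)
Class A, default mask 255.0.0.0 (/8)


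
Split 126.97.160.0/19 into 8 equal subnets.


New prefix = 19 + 3 = 22
Each subnet has 1024 addresses
  126.97.160.0/22
  126.97.164.0/22
  126.97.168.0/22
  126.97.172.0/22
  126.97.176.0/22
  126.97.180.0/22
  126.97.184.0/22
  126.97.188.0/22
Subnets: 126.97.160.0/22, 126.97.164.0/22, 126.97.168.0/22, 126.97.172.0/22, 126.97.176.0/22, 126.97.180.0/22, 126.97.184.0/22, 126.97.188.0/22


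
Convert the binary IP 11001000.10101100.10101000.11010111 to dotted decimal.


11001000 = 200
10101100 = 172
10101000 = 168
11010111 = 215
IP: 200.172.168.215


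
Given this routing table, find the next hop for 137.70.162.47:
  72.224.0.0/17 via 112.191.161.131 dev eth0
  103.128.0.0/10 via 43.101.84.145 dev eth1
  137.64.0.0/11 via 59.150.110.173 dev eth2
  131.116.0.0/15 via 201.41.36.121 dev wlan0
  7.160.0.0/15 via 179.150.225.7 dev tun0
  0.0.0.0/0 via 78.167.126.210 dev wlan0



Longest prefix match for 137.70.162.47:
  /17 72.224.0.0: no
  /10 103.128.0.0: no
  /11 137.64.0.0: MATCH
  /15 131.116.0.0: no
  /15 7.160.0.0: no
  /0 0.0.0.0: MATCH
Selected: next-hop 59.150.110.173 via eth2 (matched /11)


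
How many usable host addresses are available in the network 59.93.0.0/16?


Host bits = 32 - 16 = 16
Total addresses = 2^16 = 65536
Usable = total - 2 (network and broadcast)
Usable hosts: 65534


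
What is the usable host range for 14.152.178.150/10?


Network: 14.128.0.0
Broadcast: 14.191.255.255
First usable = network + 1
Last usable = broadcast - 1
Range: 14.128.0.1 to 14.191.255.254


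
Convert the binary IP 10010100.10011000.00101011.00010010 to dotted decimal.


10010100 = 148
10011000 = 152
00101011 = 43
00010010 = 18
IP: 148.152.43.18


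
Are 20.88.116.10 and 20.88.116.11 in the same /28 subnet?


Mask: 255.255.255.240
20.88.116.10 AND mask = 20.88.116.0
20.88.116.11 AND mask = 20.88.116.0
Yes, same subnet (20.88.116.0)


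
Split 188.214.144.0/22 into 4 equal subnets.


New prefix = 22 + 2 = 24
Each subnet has 256 addresses
  188.214.144.0/24
  188.214.145.0/24
  188.214.146.0/24
  188.214.147.0/24
Subnets: 188.214.144.0/24, 188.214.145.0/24, 188.214.146.0/24, 188.214.147.0/24


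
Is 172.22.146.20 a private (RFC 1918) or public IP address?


RFC 1918 private ranges:
  10.0.0.0/8 (10.0.0.0 - 10.255.255.255)
  172.16.0.0/12 (172.16.0.0 - 172.31.255.255)
  192.168.0.0/16 (192.168.0.0 - 192.168.255.255)
Private (in 172.16.0.0/12)


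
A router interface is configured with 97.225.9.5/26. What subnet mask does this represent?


/26 means 26 network bits, 6 host bits
Binary: 11111111111111111111111111000000
Mask: 255.255.255.192


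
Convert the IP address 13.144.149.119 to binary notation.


13 = 00001101
144 = 10010000
149 = 10010101
119 = 01110111
Binary: 00001101.10010000.10010101.01110111


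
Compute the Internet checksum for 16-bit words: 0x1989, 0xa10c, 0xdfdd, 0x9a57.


Sum all words (with carry folding):
+ 0x1989 = 0x1989
+ 0xa10c = 0xba95
+ 0xdfdd = 0x9a73
+ 0x9a57 = 0x34cb
One's complement: ~0x34cb
Checksum = 0xcb34


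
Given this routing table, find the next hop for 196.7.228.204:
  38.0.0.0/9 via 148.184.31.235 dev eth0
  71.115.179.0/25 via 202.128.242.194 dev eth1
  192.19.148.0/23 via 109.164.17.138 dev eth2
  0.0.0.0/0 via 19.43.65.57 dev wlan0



Longest prefix match for 196.7.228.204:
  /9 38.0.0.0: no
  /25 71.115.179.0: no
  /23 192.19.148.0: no
  /0 0.0.0.0: MATCH
Selected: next-hop 19.43.65.57 via wlan0 (matched /0)


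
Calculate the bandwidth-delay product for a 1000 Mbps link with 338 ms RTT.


BDP = bandwidth * RTT
= 1000 Mbps * 338 ms
= 1000 * 1e6 * 338 / 1000 bits
= 338000000 bits
= 42250000 bytes
= 41259.7656 KB
BDP = 338000000 bits (42250000 bytes)


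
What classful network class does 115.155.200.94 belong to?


First octet: 115
Binary: 01110011
0xxxxxxx -> Class A (1-126)
Class A, default mask 255.0.0.0 (/8)


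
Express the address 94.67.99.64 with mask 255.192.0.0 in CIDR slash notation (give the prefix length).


Binary: 11111111.11000000.00000000.00000000
Count leading 1s
Prefix: /10


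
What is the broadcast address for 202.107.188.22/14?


Network: 202.104.0.0/14
Host bits = 18
Set all host bits to 1:
Broadcast: 202.107.255.255


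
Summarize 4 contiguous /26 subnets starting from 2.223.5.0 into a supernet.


Original prefix: /26
Number of subnets: 4 = 2^2
New prefix = 26 - 2 = 24
Supernet: 2.223.5.0/24


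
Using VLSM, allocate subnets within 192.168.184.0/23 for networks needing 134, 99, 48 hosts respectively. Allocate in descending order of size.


134 hosts -> /24 (254 usable): 192.168.184.0/24
99 hosts -> /25 (126 usable): 192.168.185.0/25
48 hosts -> /26 (62 usable): 192.168.185.128/26
Allocation: 192.168.184.0/24 (134 hosts, 254 usable); 192.168.185.0/25 (99 hosts, 126 usable); 192.168.185.128/26 (48 hosts, 62 usable)


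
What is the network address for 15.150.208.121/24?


IP:   00001111.10010110.11010000.01111001
Mask: 11111111.11111111.11111111.00000000
AND operation:
Net:  00001111.10010110.11010000.00000000
Network: 15.150.208.0/24


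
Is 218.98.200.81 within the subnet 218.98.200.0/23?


Subnet network: 218.98.200.0
Test IP AND mask: 218.98.200.0
Yes, 218.98.200.81 is in 218.98.200.0/23


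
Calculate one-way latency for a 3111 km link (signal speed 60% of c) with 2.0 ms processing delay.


Speed = 0.6 * 3e5 km/s = 180000 km/s
Propagation delay = 3111 / 180000 = 0.0173 s = 17.2833 ms
Processing delay = 2.0 ms
Total one-way latency = 19.2833 ms


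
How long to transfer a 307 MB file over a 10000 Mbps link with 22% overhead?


Effective throughput = 10000 * (1 - 22/100) = 7800 Mbps
File size in Mb = 307 * 8 = 2456 Mb
Time = 2456 / 7800
Time = 0.3149 seconds


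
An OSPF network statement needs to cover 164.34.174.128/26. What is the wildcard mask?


Subnet mask: 255.255.255.192
Wildcard = 255.255.255.255 - subnet mask
255 - 255 = 0
255 - 255 = 0
255 - 255 = 0
255 - 192 = 63
Wildcard: 0.0.0.63


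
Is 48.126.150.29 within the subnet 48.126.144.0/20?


Subnet network: 48.126.144.0
Test IP AND mask: 48.126.144.0
Yes, 48.126.150.29 is in 48.126.144.0/20


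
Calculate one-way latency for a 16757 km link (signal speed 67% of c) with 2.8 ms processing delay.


Speed = 0.67 * 3e5 km/s = 201000 km/s
Propagation delay = 16757 / 201000 = 0.0834 s = 83.3682 ms
Processing delay = 2.8 ms
Total one-way latency = 86.1682 ms


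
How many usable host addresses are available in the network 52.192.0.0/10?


Host bits = 32 - 10 = 22
Total addresses = 2^22 = 4194304
Usable = total - 2 (network and broadcast)
Usable hosts: 4194302


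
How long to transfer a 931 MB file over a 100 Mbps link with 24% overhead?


Effective throughput = 100 * (1 - 24/100) = 76 Mbps
File size in Mb = 931 * 8 = 7448 Mb
Time = 7448 / 76
Time = 98 seconds


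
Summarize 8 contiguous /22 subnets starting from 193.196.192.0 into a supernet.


Original prefix: /22
Number of subnets: 8 = 2^3
New prefix = 22 - 3 = 19
Supernet: 193.196.192.0/19


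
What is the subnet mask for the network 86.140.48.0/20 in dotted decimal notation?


/20 means 20 network bits, 12 host bits
Binary: 11111111111111111111000000000000
Mask: 255.255.240.0


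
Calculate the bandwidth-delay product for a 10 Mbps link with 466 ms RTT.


BDP = bandwidth * RTT
= 10 Mbps * 466 ms
= 10 * 1e6 * 466 / 1000 bits
= 4660000 bits
= 582500 bytes
= 568.8477 KB
BDP = 4660000 bits (582500 bytes)


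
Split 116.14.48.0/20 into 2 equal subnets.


New prefix = 20 + 1 = 21
Each subnet has 2048 addresses
  116.14.48.0/21
  116.14.56.0/21
Subnets: 116.14.48.0/21, 116.14.56.0/21


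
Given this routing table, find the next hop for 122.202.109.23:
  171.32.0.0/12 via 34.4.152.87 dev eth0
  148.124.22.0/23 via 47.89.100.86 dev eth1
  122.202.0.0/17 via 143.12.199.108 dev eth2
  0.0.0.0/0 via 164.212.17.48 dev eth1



Longest prefix match for 122.202.109.23:
  /12 171.32.0.0: no
  /23 148.124.22.0: no
  /17 122.202.0.0: MATCH
  /0 0.0.0.0: MATCH
Selected: next-hop 143.12.199.108 via eth2 (matched /17)


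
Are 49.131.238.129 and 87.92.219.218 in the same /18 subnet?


Mask: 255.255.192.0
49.131.238.129 AND mask = 49.131.192.0
87.92.219.218 AND mask = 87.92.192.0
No, different subnets (49.131.192.0 vs 87.92.192.0)


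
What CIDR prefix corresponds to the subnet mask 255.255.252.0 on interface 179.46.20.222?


Binary: 11111111.11111111.11111100.00000000
Count leading 1s
Prefix: /22


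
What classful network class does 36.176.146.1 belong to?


First octet: 36
Binary: 00100100
0xxxxxxx -> Class A (1-126)
Class A, default mask 255.0.0.0 (/8)


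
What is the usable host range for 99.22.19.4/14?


Network: 99.20.0.0
Broadcast: 99.23.255.255
First usable = network + 1
Last usable = broadcast - 1
Range: 99.20.0.1 to 99.23.255.254


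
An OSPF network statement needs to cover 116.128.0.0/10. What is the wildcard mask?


Subnet mask: 255.192.0.0
Wildcard = 255.255.255.255 - subnet mask
255 - 255 = 0
255 - 192 = 63
255 - 0 = 255
255 - 0 = 255
Wildcard: 0.63.255.255


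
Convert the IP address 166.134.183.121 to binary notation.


166 = 10100110
134 = 10000110
183 = 10110111
121 = 01111001
Binary: 10100110.10000110.10110111.01111001


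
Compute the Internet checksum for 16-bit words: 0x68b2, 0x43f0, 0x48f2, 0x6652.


Sum all words (with carry folding):
+ 0x68b2 = 0x68b2
+ 0x43f0 = 0xaca2
+ 0x48f2 = 0xf594
+ 0x6652 = 0x5be7
One's complement: ~0x5be7
Checksum = 0xa418


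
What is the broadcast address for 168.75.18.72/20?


Network: 168.75.16.0/20
Host bits = 12
Set all host bits to 1:
Broadcast: 168.75.31.255


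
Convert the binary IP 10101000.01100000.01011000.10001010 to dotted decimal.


10101000 = 168
01100000 = 96
01011000 = 88
10001010 = 138
IP: 168.96.88.138


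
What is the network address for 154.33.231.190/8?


IP:   10011010.00100001.11100111.10111110
Mask: 11111111.00000000.00000000.00000000
AND operation:
Net:  10011010.00000000.00000000.00000000
Network: 154.0.0.0/8


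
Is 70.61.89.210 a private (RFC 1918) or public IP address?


RFC 1918 private ranges:
  10.0.0.0/8 (10.0.0.0 - 10.255.255.255)
  172.16.0.0/12 (172.16.0.0 - 172.31.255.255)
  192.168.0.0/16 (192.168.0.0 - 192.168.255.255)
Public (not in any RFC 1918 range)


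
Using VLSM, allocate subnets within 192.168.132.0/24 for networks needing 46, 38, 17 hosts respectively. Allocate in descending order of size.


46 hosts -> /26 (62 usable): 192.168.132.0/26
38 hosts -> /26 (62 usable): 192.168.132.64/26
17 hosts -> /27 (30 usable): 192.168.132.128/27
Allocation: 192.168.132.0/26 (46 hosts, 62 usable); 192.168.132.64/26 (38 hosts, 62 usable); 192.168.132.128/27 (17 hosts, 30 usable)


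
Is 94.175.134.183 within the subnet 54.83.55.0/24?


Subnet network: 54.83.55.0
Test IP AND mask: 94.175.134.0
No, 94.175.134.183 is not in 54.83.55.0/24


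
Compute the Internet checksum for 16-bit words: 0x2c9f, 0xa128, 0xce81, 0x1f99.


Sum all words (with carry folding):
+ 0x2c9f = 0x2c9f
+ 0xa128 = 0xcdc7
+ 0xce81 = 0x9c49
+ 0x1f99 = 0xbbe2
One's complement: ~0xbbe2
Checksum = 0x441d


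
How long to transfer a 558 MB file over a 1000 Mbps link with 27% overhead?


Effective throughput = 1000 * (1 - 27/100) = 730 Mbps
File size in Mb = 558 * 8 = 4464 Mb
Time = 4464 / 730
Time = 6.1151 seconds


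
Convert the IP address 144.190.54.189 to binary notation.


144 = 10010000
190 = 10111110
54 = 00110110
189 = 10111101
Binary: 10010000.10111110.00110110.10111101


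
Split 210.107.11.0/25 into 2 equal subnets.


New prefix = 25 + 1 = 26
Each subnet has 64 addresses
  210.107.11.0/26
  210.107.11.64/26
Subnets: 210.107.11.0/26, 210.107.11.64/26


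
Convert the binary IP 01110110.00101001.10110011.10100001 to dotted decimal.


01110110 = 118
00101001 = 41
10110011 = 179
10100001 = 161
IP: 118.41.179.161


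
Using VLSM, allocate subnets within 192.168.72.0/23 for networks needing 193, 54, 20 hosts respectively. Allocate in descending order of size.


193 hosts -> /24 (254 usable): 192.168.72.0/24
54 hosts -> /26 (62 usable): 192.168.73.0/26
20 hosts -> /27 (30 usable): 192.168.73.64/27
Allocation: 192.168.72.0/24 (193 hosts, 254 usable); 192.168.73.0/26 (54 hosts, 62 usable); 192.168.73.64/27 (20 hosts, 30 usable)


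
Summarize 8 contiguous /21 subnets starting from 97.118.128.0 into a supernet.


Original prefix: /21
Number of subnets: 8 = 2^3
New prefix = 21 - 3 = 18
Supernet: 97.118.128.0/18


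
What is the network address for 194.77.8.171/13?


IP:   11000010.01001101.00001000.10101011
Mask: 11111111.11111000.00000000.00000000
AND operation:
Net:  11000010.01001000.00000000.00000000
Network: 194.72.0.0/13


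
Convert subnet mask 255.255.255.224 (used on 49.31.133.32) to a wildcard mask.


Subnet mask: 255.255.255.224
Wildcard = 255.255.255.255 - subnet mask
255 - 255 = 0
255 - 255 = 0
255 - 255 = 0
255 - 224 = 31
Wildcard: 0.0.0.31


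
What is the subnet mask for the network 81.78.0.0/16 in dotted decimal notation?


/16 means 16 network bits, 16 host bits
Binary: 11111111111111110000000000000000
Mask: 255.255.0.0


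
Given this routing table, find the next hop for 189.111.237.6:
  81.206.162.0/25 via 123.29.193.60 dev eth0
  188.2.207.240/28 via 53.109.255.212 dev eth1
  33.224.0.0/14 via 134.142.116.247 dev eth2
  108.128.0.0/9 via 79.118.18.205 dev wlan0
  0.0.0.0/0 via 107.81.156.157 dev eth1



Longest prefix match for 189.111.237.6:
  /25 81.206.162.0: no
  /28 188.2.207.240: no
  /14 33.224.0.0: no
  /9 108.128.0.0: no
  /0 0.0.0.0: MATCH
Selected: next-hop 107.81.156.157 via eth1 (matched /0)


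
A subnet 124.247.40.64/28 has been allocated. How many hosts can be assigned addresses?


Host bits = 32 - 28 = 4
Total addresses = 2^4 = 16
Usable = total - 2 (network and broadcast)
Usable hosts: 14


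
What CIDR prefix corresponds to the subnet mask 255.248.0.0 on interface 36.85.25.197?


Binary: 11111111.11111000.00000000.00000000
Count leading 1s
Prefix: /13


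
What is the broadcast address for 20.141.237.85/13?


Network: 20.136.0.0/13
Host bits = 19
Set all host bits to 1:
Broadcast: 20.143.255.255


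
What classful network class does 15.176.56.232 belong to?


First octet: 15
Binary: 00001111
0xxxxxxx -> Class A (1-126)
Class A, default mask 255.0.0.0 (/8)


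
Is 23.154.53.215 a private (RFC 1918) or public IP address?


RFC 1918 private ranges:
  10.0.0.0/8 (10.0.0.0 - 10.255.255.255)
  172.16.0.0/12 (172.16.0.0 - 172.31.255.255)
  192.168.0.0/16 (192.168.0.0 - 192.168.255.255)
Public (not in any RFC 1918 range)


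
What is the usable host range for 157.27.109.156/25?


Network: 157.27.109.128
Broadcast: 157.27.109.255
First usable = network + 1
Last usable = broadcast - 1
Range: 157.27.109.129 to 157.27.109.254


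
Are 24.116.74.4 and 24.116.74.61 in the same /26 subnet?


Mask: 255.255.255.192
24.116.74.4 AND mask = 24.116.74.0
24.116.74.61 AND mask = 24.116.74.0
Yes, same subnet (24.116.74.0)


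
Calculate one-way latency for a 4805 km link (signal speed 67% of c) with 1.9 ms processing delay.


Speed = 0.67 * 3e5 km/s = 201000 km/s
Propagation delay = 4805 / 201000 = 0.0239 s = 23.9055 ms
Processing delay = 1.9 ms
Total one-way latency = 25.8055 ms


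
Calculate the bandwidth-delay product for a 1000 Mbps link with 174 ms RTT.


BDP = bandwidth * RTT
= 1000 Mbps * 174 ms
= 1000 * 1e6 * 174 / 1000 bits
= 174000000 bits
= 21750000 bytes
= 21240.2344 KB
BDP = 174000000 bits (21750000 bytes)


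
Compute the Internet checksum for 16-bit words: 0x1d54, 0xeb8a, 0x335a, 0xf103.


Sum all words (with carry folding):
+ 0x1d54 = 0x1d54
+ 0xeb8a = 0x08df
+ 0x335a = 0x3c39
+ 0xf103 = 0x2d3d
One's complement: ~0x2d3d
Checksum = 0xd2c2


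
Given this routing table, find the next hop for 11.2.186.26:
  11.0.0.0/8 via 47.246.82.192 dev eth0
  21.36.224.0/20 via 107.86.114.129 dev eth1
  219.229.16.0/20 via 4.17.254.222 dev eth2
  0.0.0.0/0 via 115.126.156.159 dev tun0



Longest prefix match for 11.2.186.26:
  /8 11.0.0.0: MATCH
  /20 21.36.224.0: no
  /20 219.229.16.0: no
  /0 0.0.0.0: MATCH
Selected: next-hop 47.246.82.192 via eth0 (matched /8)


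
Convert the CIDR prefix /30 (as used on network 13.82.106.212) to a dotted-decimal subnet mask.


/30 means 30 network bits, 2 host bits
Binary: 11111111111111111111111111111100
Mask: 255.255.255.252


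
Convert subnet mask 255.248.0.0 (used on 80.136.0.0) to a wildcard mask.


Subnet mask: 255.248.0.0
Wildcard = 255.255.255.255 - subnet mask
255 - 255 = 0
255 - 248 = 7
255 - 0 = 255
255 - 0 = 255
Wildcard: 0.7.255.255


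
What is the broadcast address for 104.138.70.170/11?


Network: 104.128.0.0/11
Host bits = 21
Set all host bits to 1:
Broadcast: 104.159.255.255


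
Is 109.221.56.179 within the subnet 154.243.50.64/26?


Subnet network: 154.243.50.64
Test IP AND mask: 109.221.56.128
No, 109.221.56.179 is not in 154.243.50.64/26


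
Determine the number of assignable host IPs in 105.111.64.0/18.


Host bits = 32 - 18 = 14
Total addresses = 2^14 = 16384
Usable = total - 2 (network and broadcast)
Usable hosts: 16382


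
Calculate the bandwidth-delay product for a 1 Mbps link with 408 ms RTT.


BDP = bandwidth * RTT
= 1 Mbps * 408 ms
= 1 * 1e6 * 408 / 1000 bits
= 408000 bits
= 51000 bytes
= 49.8047 KB
BDP = 408000 bits (51000 bytes)


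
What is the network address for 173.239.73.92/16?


IP:   10101101.11101111.01001001.01011100
Mask: 11111111.11111111.00000000.00000000
AND operation:
Net:  10101101.11101111.00000000.00000000
Network: 173.239.0.0/16


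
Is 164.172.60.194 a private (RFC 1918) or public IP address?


RFC 1918 private ranges:
  10.0.0.0/8 (10.0.0.0 - 10.255.255.255)
  172.16.0.0/12 (172.16.0.0 - 172.31.255.255)
  192.168.0.0/16 (192.168.0.0 - 192.168.255.255)
Public (not in any RFC 1918 range)


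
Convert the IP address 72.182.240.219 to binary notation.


72 = 01001000
182 = 10110110
240 = 11110000
219 = 11011011
Binary: 01001000.10110110.11110000.11011011


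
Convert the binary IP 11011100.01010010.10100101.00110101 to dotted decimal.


11011100 = 220
01010010 = 82
10100101 = 165
00110101 = 53
IP: 220.82.165.53


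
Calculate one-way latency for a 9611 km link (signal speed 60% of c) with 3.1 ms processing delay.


Speed = 0.6 * 3e5 km/s = 180000 km/s
Propagation delay = 9611 / 180000 = 0.0534 s = 53.3944 ms
Processing delay = 3.1 ms
Total one-way latency = 56.4944 ms


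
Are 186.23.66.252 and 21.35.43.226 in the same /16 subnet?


Mask: 255.255.0.0
186.23.66.252 AND mask = 186.23.0.0
21.35.43.226 AND mask = 21.35.0.0
No, different subnets (186.23.0.0 vs 21.35.0.0)


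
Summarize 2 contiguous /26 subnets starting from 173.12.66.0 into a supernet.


Original prefix: /26
Number of subnets: 2 = 2^1
New prefix = 26 - 1 = 25
Supernet: 173.12.66.0/25


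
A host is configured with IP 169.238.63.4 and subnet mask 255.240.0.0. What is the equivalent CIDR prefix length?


Binary: 11111111.11110000.00000000.00000000
Count leading 1s
Prefix: /12


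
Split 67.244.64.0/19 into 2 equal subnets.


New prefix = 19 + 1 = 20
Each subnet has 4096 addresses
  67.244.64.0/20
  67.244.80.0/20
Subnets: 67.244.64.0/20, 67.244.80.0/20


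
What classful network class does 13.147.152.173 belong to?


First octet: 13
Binary: 00001101
0xxxxxxx -> Class A (1-126)
Class A, default mask 255.0.0.0 (/8)


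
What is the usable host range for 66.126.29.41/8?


Network: 66.0.0.0
Broadcast: 66.255.255.255
First usable = network + 1
Last usable = broadcast - 1
Range: 66.0.0.1 to 66.255.255.254


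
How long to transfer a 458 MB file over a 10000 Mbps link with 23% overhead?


Effective throughput = 10000 * (1 - 23/100) = 7700 Mbps
File size in Mb = 458 * 8 = 3664 Mb
Time = 3664 / 7700
Time = 0.4758 seconds


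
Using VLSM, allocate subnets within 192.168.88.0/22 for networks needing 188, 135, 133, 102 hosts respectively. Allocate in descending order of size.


188 hosts -> /24 (254 usable): 192.168.88.0/24
135 hosts -> /24 (254 usable): 192.168.89.0/24
133 hosts -> /24 (254 usable): 192.168.90.0/24
102 hosts -> /25 (126 usable): 192.168.91.0/25
Allocation: 192.168.88.0/24 (188 hosts, 254 usable); 192.168.89.0/24 (135 hosts, 254 usable); 192.168.90.0/24 (133 hosts, 254 usable); 192.168.91.0/25 (102 hosts, 126 usable)


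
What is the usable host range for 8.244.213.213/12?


Network: 8.240.0.0
Broadcast: 8.255.255.255
First usable = network + 1
Last usable = broadcast - 1
Range: 8.240.0.1 to 8.255.255.254


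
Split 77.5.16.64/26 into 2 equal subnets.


New prefix = 26 + 1 = 27
Each subnet has 32 addresses
  77.5.16.64/27
  77.5.16.96/27
Subnets: 77.5.16.64/27, 77.5.16.96/27


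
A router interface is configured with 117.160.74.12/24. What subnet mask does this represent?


/24 means 24 network bits, 8 host bits
Binary: 11111111111111111111111100000000
Mask: 255.255.255.0


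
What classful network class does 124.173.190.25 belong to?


First octet: 124
Binary: 01111100
0xxxxxxx -> Class A (1-126)
Class A, default mask 255.0.0.0 (/8)


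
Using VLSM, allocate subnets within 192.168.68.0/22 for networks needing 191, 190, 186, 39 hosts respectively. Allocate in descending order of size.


191 hosts -> /24 (254 usable): 192.168.68.0/24
190 hosts -> /24 (254 usable): 192.168.69.0/24
186 hosts -> /24 (254 usable): 192.168.70.0/24
39 hosts -> /26 (62 usable): 192.168.71.0/26
Allocation: 192.168.68.0/24 (191 hosts, 254 usable); 192.168.69.0/24 (190 hosts, 254 usable); 192.168.70.0/24 (186 hosts, 254 usable); 192.168.71.0/26 (39 hosts, 62 usable)


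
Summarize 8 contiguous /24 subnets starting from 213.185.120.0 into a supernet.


Original prefix: /24
Number of subnets: 8 = 2^3
New prefix = 24 - 3 = 21
Supernet: 213.185.120.0/21


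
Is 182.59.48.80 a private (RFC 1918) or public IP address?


RFC 1918 private ranges:
  10.0.0.0/8 (10.0.0.0 - 10.255.255.255)
  172.16.0.0/12 (172.16.0.0 - 172.31.255.255)
  192.168.0.0/16 (192.168.0.0 - 192.168.255.255)
Public (not in any RFC 1918 range)


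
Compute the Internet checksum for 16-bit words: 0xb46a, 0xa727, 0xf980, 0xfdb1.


Sum all words (with carry folding):
+ 0xb46a = 0xb46a
+ 0xa727 = 0x5b92
+ 0xf980 = 0x5513
+ 0xfdb1 = 0x52c5
One's complement: ~0x52c5
Checksum = 0xad3a


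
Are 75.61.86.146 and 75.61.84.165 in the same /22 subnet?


Mask: 255.255.252.0
75.61.86.146 AND mask = 75.61.84.0
75.61.84.165 AND mask = 75.61.84.0
Yes, same subnet (75.61.84.0)


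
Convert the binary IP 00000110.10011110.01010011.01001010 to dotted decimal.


00000110 = 6
10011110 = 158
01010011 = 83
01001010 = 74
IP: 6.158.83.74


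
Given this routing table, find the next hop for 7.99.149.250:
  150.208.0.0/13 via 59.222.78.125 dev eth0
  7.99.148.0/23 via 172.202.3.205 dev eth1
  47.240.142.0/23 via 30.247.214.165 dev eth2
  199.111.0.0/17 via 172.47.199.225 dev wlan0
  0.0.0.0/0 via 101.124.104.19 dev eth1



Longest prefix match for 7.99.149.250:
  /13 150.208.0.0: no
  /23 7.99.148.0: MATCH
  /23 47.240.142.0: no
  /17 199.111.0.0: no
  /0 0.0.0.0: MATCH
Selected: next-hop 172.202.3.205 via eth1 (matched /23)


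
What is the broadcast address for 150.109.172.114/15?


Network: 150.108.0.0/15
Host bits = 17
Set all host bits to 1:
Broadcast: 150.109.255.255


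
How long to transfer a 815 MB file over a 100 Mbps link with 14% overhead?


Effective throughput = 100 * (1 - 14/100) = 86 Mbps
File size in Mb = 815 * 8 = 6520 Mb
Time = 6520 / 86
Time = 75.814 seconds


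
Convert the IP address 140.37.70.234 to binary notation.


140 = 10001100
37 = 00100101
70 = 01000110
234 = 11101010
Binary: 10001100.00100101.01000110.11101010


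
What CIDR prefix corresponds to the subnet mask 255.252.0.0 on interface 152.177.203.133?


Binary: 11111111.11111100.00000000.00000000
Count leading 1s
Prefix: /14


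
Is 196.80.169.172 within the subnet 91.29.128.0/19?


Subnet network: 91.29.128.0
Test IP AND mask: 196.80.160.0
No, 196.80.169.172 is not in 91.29.128.0/19


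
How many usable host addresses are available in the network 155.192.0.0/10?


Host bits = 32 - 10 = 22
Total addresses = 2^22 = 4194304
Usable = total - 2 (network and broadcast)
Usable hosts: 4194302


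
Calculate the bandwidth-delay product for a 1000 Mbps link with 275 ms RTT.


BDP = bandwidth * RTT
= 1000 Mbps * 275 ms
= 1000 * 1e6 * 275 / 1000 bits
= 275000000 bits
= 34375000 bytes
= 33569.3359 KB
BDP = 275000000 bits (34375000 bytes)


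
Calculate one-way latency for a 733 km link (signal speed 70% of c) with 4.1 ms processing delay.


Speed = 0.7 * 3e5 km/s = 210000 km/s
Propagation delay = 733 / 210000 = 0.0035 s = 3.4905 ms
Processing delay = 4.1 ms
Total one-way latency = 7.5905 ms


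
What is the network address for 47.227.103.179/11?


IP:   00101111.11100011.01100111.10110011
Mask: 11111111.11100000.00000000.00000000
AND operation:
Net:  00101111.11100000.00000000.00000000
Network: 47.224.0.0/11


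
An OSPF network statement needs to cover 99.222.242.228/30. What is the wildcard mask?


Subnet mask: 255.255.255.252
Wildcard = 255.255.255.255 - subnet mask
255 - 255 = 0
255 - 255 = 0
255 - 255 = 0
255 - 252 = 3
Wildcard: 0.0.0.3


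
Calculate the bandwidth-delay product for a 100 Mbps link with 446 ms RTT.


BDP = bandwidth * RTT
= 100 Mbps * 446 ms
= 100 * 1e6 * 446 / 1000 bits
= 44600000 bits
= 5575000 bytes
= 5444.3359 KB
BDP = 44600000 bits (5575000 bytes)


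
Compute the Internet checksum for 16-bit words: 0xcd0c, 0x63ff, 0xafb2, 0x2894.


Sum all words (with carry folding):
+ 0xcd0c = 0xcd0c
+ 0x63ff = 0x310c
+ 0xafb2 = 0xe0be
+ 0x2894 = 0x0953
One's complement: ~0x0953
Checksum = 0xf6ac


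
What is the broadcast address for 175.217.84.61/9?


Network: 175.128.0.0/9
Host bits = 23
Set all host bits to 1:
Broadcast: 175.255.255.255


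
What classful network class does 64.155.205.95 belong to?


First octet: 64
Binary: 01000000
0xxxxxxx -> Class A (1-126)
Class A, default mask 255.0.0.0 (/8)


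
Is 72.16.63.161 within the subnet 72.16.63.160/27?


Subnet network: 72.16.63.160
Test IP AND mask: 72.16.63.160
Yes, 72.16.63.161 is in 72.16.63.160/27


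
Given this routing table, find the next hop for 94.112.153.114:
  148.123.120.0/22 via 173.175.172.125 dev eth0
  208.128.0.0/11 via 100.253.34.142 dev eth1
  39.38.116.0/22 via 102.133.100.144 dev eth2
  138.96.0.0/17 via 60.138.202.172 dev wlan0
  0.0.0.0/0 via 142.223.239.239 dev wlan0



Longest prefix match for 94.112.153.114:
  /22 148.123.120.0: no
  /11 208.128.0.0: no
  /22 39.38.116.0: no
  /17 138.96.0.0: no
  /0 0.0.0.0: MATCH
Selected: next-hop 142.223.239.239 via wlan0 (matched /0)


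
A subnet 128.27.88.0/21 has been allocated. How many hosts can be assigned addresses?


Host bits = 32 - 21 = 11
Total addresses = 2^11 = 2048
Usable = total - 2 (network and broadcast)
Usable hosts: 2046


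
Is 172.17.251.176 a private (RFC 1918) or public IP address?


RFC 1918 private ranges:
  10.0.0.0/8 (10.0.0.0 - 10.255.255.255)
  172.16.0.0/12 (172.16.0.0 - 172.31.255.255)
  192.168.0.0/16 (192.168.0.0 - 192.168.255.255)
Private (in 172.16.0.0/12)


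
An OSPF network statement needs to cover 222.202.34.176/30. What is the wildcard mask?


Subnet mask: 255.255.255.252
Wildcard = 255.255.255.255 - subnet mask
255 - 255 = 0
255 - 255 = 0
255 - 255 = 0
255 - 252 = 3
Wildcard: 0.0.0.3


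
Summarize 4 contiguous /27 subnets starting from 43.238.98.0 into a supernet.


Original prefix: /27
Number of subnets: 4 = 2^2
New prefix = 27 - 2 = 25
Supernet: 43.238.98.0/25


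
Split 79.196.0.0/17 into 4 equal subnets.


New prefix = 17 + 2 = 19
Each subnet has 8192 addresses
  79.196.0.0/19
  79.196.32.0/19
  79.196.64.0/19
  79.196.96.0/19
Subnets: 79.196.0.0/19, 79.196.32.0/19, 79.196.64.0/19, 79.196.96.0/19


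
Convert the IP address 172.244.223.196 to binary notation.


172 = 10101100
244 = 11110100
223 = 11011111
196 = 11000100
Binary: 10101100.11110100.11011111.11000100


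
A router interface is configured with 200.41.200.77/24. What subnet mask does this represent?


/24 means 24 network bits, 8 host bits
Binary: 11111111111111111111111100000000
Mask: 255.255.255.0


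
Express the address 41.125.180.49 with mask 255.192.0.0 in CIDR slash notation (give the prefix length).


Binary: 11111111.11000000.00000000.00000000
Count leading 1s
Prefix: /10


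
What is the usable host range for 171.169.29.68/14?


Network: 171.168.0.0
Broadcast: 171.171.255.255
First usable = network + 1
Last usable = broadcast - 1
Range: 171.168.0.1 to 171.171.255.254


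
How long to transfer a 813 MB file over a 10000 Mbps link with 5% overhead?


Effective throughput = 10000 * (1 - 5/100) = 9500 Mbps
File size in Mb = 813 * 8 = 6504 Mb
Time = 6504 / 9500
Time = 0.6846 seconds


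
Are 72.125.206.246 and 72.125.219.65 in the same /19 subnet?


Mask: 255.255.224.0
72.125.206.246 AND mask = 72.125.192.0
72.125.219.65 AND mask = 72.125.192.0
Yes, same subnet (72.125.192.0)


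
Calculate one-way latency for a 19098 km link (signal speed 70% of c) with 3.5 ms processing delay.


Speed = 0.7 * 3e5 km/s = 210000 km/s
Propagation delay = 19098 / 210000 = 0.0909 s = 90.9429 ms
Processing delay = 3.5 ms
Total one-way latency = 94.4429 ms


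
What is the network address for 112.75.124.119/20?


IP:   01110000.01001011.01111100.01110111
Mask: 11111111.11111111.11110000.00000000
AND operation:
Net:  01110000.01001011.01110000.00000000
Network: 112.75.112.0/20


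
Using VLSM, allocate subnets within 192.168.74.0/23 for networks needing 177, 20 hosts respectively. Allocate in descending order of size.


177 hosts -> /24 (254 usable): 192.168.74.0/24
20 hosts -> /27 (30 usable): 192.168.75.0/27
Allocation: 192.168.74.0/24 (177 hosts, 254 usable); 192.168.75.0/27 (20 hosts, 30 usable)


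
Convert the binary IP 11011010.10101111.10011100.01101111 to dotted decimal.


11011010 = 218
10101111 = 175
10011100 = 156
01101111 = 111
IP: 218.175.156.111


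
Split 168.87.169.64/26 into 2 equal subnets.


New prefix = 26 + 1 = 27
Each subnet has 32 addresses
  168.87.169.64/27
  168.87.169.96/27
Subnets: 168.87.169.64/27, 168.87.169.96/27


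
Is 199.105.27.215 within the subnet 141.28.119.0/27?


Subnet network: 141.28.119.0
Test IP AND mask: 199.105.27.192
No, 199.105.27.215 is not in 141.28.119.0/27


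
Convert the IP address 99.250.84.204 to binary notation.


99 = 01100011
250 = 11111010
84 = 01010100
204 = 11001100
Binary: 01100011.11111010.01010100.11001100


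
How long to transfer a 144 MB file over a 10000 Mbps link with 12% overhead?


Effective throughput = 10000 * (1 - 12/100) = 8800 Mbps
File size in Mb = 144 * 8 = 1152 Mb
Time = 1152 / 8800
Time = 0.1309 seconds


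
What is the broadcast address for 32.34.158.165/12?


Network: 32.32.0.0/12
Host bits = 20
Set all host bits to 1:
Broadcast: 32.47.255.255


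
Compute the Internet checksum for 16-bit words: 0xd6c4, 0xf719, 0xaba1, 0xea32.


Sum all words (with carry folding):
+ 0xd6c4 = 0xd6c4
+ 0xf719 = 0xcdde
+ 0xaba1 = 0x7980
+ 0xea32 = 0x63b3
One's complement: ~0x63b3
Checksum = 0x9c4c


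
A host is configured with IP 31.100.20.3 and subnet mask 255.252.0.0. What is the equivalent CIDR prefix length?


Binary: 11111111.11111100.00000000.00000000
Count leading 1s
Prefix: /14


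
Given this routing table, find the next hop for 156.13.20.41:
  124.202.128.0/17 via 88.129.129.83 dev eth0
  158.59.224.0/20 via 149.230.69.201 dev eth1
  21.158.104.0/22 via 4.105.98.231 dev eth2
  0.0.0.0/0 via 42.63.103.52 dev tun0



Longest prefix match for 156.13.20.41:
  /17 124.202.128.0: no
  /20 158.59.224.0: no
  /22 21.158.104.0: no
  /0 0.0.0.0: MATCH
Selected: next-hop 42.63.103.52 via tun0 (matched /0)


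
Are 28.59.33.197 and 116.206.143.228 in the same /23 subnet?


Mask: 255.255.254.0
28.59.33.197 AND mask = 28.59.32.0
116.206.143.228 AND mask = 116.206.142.0
No, different subnets (28.59.32.0 vs 116.206.142.0)


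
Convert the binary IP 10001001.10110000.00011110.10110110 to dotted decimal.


10001001 = 137
10110000 = 176
00011110 = 30
10110110 = 182
IP: 137.176.30.182


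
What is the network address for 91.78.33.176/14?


IP:   01011011.01001110.00100001.10110000
Mask: 11111111.11111100.00000000.00000000
AND operation:
Net:  01011011.01001100.00000000.00000000
Network: 91.76.0.0/14


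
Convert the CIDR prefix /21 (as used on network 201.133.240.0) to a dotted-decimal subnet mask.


/21 means 21 network bits, 11 host bits
Binary: 11111111111111111111100000000000
Mask: 255.255.248.0


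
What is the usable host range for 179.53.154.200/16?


Network: 179.53.0.0
Broadcast: 179.53.255.255
First usable = network + 1
Last usable = broadcast - 1
Range: 179.53.0.1 to 179.53.255.254


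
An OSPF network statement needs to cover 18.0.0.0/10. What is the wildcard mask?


Subnet mask: 255.192.0.0
Wildcard = 255.255.255.255 - subnet mask
255 - 255 = 0
255 - 192 = 63
255 - 0 = 255
255 - 0 = 255
Wildcard: 0.63.255.255


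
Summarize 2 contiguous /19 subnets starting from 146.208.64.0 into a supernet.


Original prefix: /19
Number of subnets: 2 = 2^1
New prefix = 19 - 1 = 18
Supernet: 146.208.64.0/18


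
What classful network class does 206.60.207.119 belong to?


First octet: 206
Binary: 11001110
110xxxxx -> Class C (192-223)
Class C, default mask 255.255.255.0 (/24)


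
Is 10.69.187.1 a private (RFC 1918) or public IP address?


RFC 1918 private ranges:
  10.0.0.0/8 (10.0.0.0 - 10.255.255.255)
  172.16.0.0/12 (172.16.0.0 - 172.31.255.255)
  192.168.0.0/16 (192.168.0.0 - 192.168.255.255)
Private (in 10.0.0.0/8)


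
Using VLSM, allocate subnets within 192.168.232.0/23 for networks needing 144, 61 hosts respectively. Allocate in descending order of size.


144 hosts -> /24 (254 usable): 192.168.232.0/24
61 hosts -> /26 (62 usable): 192.168.233.0/26
Allocation: 192.168.232.0/24 (144 hosts, 254 usable); 192.168.233.0/26 (61 hosts, 62 usable)


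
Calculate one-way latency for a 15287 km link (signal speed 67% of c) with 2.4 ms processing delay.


Speed = 0.67 * 3e5 km/s = 201000 km/s
Propagation delay = 15287 / 201000 = 0.0761 s = 76.0547 ms
Processing delay = 2.4 ms
Total one-way latency = 78.4547 ms


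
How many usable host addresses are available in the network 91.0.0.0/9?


Host bits = 32 - 9 = 23
Total addresses = 2^23 = 8388608
Usable = total - 2 (network and broadcast)
Usable hosts: 8388606


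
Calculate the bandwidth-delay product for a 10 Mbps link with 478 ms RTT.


BDP = bandwidth * RTT
= 10 Mbps * 478 ms
= 10 * 1e6 * 478 / 1000 bits
= 4780000 bits
= 597500 bytes
= 583.4961 KB
BDP = 4780000 bits (597500 bytes)


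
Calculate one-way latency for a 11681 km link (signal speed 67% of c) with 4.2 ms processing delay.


Speed = 0.67 * 3e5 km/s = 201000 km/s
Propagation delay = 11681 / 201000 = 0.0581 s = 58.1144 ms
Processing delay = 4.2 ms
Total one-way latency = 62.3144 ms


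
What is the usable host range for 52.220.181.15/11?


Network: 52.192.0.0
Broadcast: 52.223.255.255
First usable = network + 1
Last usable = broadcast - 1
Range: 52.192.0.1 to 52.223.255.254


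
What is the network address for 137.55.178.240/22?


IP:   10001001.00110111.10110010.11110000
Mask: 11111111.11111111.11111100.00000000
AND operation:
Net:  10001001.00110111.10110000.00000000
Network: 137.55.176.0/22


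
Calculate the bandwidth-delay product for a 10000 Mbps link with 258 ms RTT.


BDP = bandwidth * RTT
= 10000 Mbps * 258 ms
= 10000 * 1e6 * 258 / 1000 bits
= 2580000000 bits
= 322500000 bytes
= 314941.4062 KB
BDP = 2580000000 bits (322500000 bytes)


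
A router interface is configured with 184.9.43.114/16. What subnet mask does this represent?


/16 means 16 network bits, 16 host bits
Binary: 11111111111111110000000000000000
Mask: 255.255.0.0


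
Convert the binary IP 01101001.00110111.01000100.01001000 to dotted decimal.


01101001 = 105
00110111 = 55
01000100 = 68
01001000 = 72
IP: 105.55.68.72


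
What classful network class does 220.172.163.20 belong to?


First octet: 220
Binary: 11011100
110xxxxx -> Class C (192-223)
Class C, default mask 255.255.255.0 (/24)


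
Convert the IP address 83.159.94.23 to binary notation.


83 = 01010011
159 = 10011111
94 = 01011110
23 = 00010111
Binary: 01010011.10011111.01011110.00010111


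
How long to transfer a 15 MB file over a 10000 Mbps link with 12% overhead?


Effective throughput = 10000 * (1 - 12/100) = 8800 Mbps
File size in Mb = 15 * 8 = 120 Mb
Time = 120 / 8800
Time = 0.0136 seconds


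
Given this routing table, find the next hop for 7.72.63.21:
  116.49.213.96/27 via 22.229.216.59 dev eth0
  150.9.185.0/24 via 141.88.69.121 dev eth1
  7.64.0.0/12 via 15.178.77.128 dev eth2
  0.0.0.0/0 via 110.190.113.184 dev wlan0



Longest prefix match for 7.72.63.21:
  /27 116.49.213.96: no
  /24 150.9.185.0: no
  /12 7.64.0.0: MATCH
  /0 0.0.0.0: MATCH
Selected: next-hop 15.178.77.128 via eth2 (matched /12)


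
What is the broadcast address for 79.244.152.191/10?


Network: 79.192.0.0/10
Host bits = 22
Set all host bits to 1:
Broadcast: 79.255.255.255


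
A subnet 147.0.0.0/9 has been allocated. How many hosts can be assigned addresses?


Host bits = 32 - 9 = 23
Total addresses = 2^23 = 8388608
Usable = total - 2 (network and broadcast)
Usable hosts: 8388606


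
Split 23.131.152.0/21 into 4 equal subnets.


New prefix = 21 + 2 = 23
Each subnet has 512 addresses
  23.131.152.0/23
  23.131.154.0/23
  23.131.156.0/23
  23.131.158.0/23
Subnets: 23.131.152.0/23, 23.131.154.0/23, 23.131.156.0/23, 23.131.158.0/23


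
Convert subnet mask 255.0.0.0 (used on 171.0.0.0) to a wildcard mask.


Subnet mask: 255.0.0.0
Wildcard = 255.255.255.255 - subnet mask
255 - 255 = 0
255 - 0 = 255
255 - 0 = 255
255 - 0 = 255
Wildcard: 0.255.255.255


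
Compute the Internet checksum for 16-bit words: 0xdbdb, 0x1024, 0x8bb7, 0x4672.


Sum all words (with carry folding):
+ 0xdbdb = 0xdbdb
+ 0x1024 = 0xebff
+ 0x8bb7 = 0x77b7
+ 0x4672 = 0xbe29
One's complement: ~0xbe29
Checksum = 0x41d6
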